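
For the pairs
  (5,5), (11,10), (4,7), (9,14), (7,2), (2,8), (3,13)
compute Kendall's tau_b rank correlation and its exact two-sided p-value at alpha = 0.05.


Step 1: Enumerate the 21 unordered pairs (i,j) with i<j and classify each by sign(x_j-x_i) * sign(y_j-y_i).
  (1,2):dx=+6,dy=+5->C; (1,3):dx=-1,dy=+2->D; (1,4):dx=+4,dy=+9->C; (1,5):dx=+2,dy=-3->D
  (1,6):dx=-3,dy=+3->D; (1,7):dx=-2,dy=+8->D; (2,3):dx=-7,dy=-3->C; (2,4):dx=-2,dy=+4->D
  (2,5):dx=-4,dy=-8->C; (2,6):dx=-9,dy=-2->C; (2,7):dx=-8,dy=+3->D; (3,4):dx=+5,dy=+7->C
  (3,5):dx=+3,dy=-5->D; (3,6):dx=-2,dy=+1->D; (3,7):dx=-1,dy=+6->D; (4,5):dx=-2,dy=-12->C
  (4,6):dx=-7,dy=-6->C; (4,7):dx=-6,dy=-1->C; (5,6):dx=-5,dy=+6->D; (5,7):dx=-4,dy=+11->D
  (6,7):dx=+1,dy=+5->C
Step 2: C = 10, D = 11, total pairs = 21.
Step 3: tau = (C - D)/(n(n-1)/2) = (10 - 11)/21 = -0.047619.
Step 4: Exact two-sided p-value (enumerate n! = 5040 permutations of y under H0): p = 1.000000.
Step 5: alpha = 0.05. fail to reject H0.

tau_b = -0.0476 (C=10, D=11), p = 1.000000, fail to reject H0.


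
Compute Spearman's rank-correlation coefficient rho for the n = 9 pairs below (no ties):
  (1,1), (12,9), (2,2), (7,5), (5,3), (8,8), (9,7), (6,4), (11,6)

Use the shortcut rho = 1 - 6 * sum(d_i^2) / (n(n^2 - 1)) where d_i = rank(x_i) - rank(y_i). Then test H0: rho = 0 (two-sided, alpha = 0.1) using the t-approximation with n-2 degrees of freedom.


Step 1: Rank x and y separately (midranks; no ties here).
rank(x): 1->1, 12->9, 2->2, 7->5, 5->3, 8->6, 9->7, 6->4, 11->8
rank(y): 1->1, 9->9, 2->2, 5->5, 3->3, 8->8, 7->7, 4->4, 6->6
Step 2: d_i = R_x(i) - R_y(i); compute d_i^2.
  (1-1)^2=0, (9-9)^2=0, (2-2)^2=0, (5-5)^2=0, (3-3)^2=0, (6-8)^2=4, (7-7)^2=0, (4-4)^2=0, (8-6)^2=4
sum(d^2) = 8.
Step 3: rho = 1 - 6*8 / (9*(9^2 - 1)) = 1 - 48/720 = 0.933333.
Step 4: Under H0, t = rho * sqrt((n-2)/(1-rho^2)) = 6.8783 ~ t(7).
Step 5: Two-sided p-value from the t-distribution with 7 df = 0.000236.
Step 6: alpha = 0.1. reject H0.

rho = 0.9333, p = 0.000236, reject H0 at alpha = 0.1.


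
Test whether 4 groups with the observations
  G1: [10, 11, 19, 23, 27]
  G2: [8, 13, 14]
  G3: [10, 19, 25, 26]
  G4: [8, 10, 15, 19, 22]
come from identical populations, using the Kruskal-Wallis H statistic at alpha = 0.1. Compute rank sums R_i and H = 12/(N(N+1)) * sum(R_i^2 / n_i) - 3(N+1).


Step 1: Combine all N = 17 observations and assign midranks.
sorted (value, group, rank): (8,G2,1.5), (8,G4,1.5), (10,G1,4), (10,G3,4), (10,G4,4), (11,G1,6), (13,G2,7), (14,G2,8), (15,G4,9), (19,G1,11), (19,G3,11), (19,G4,11), (22,G4,13), (23,G1,14), (25,G3,15), (26,G3,16), (27,G1,17)
Step 2: Sum ranks within each group.
R_1 = 52 (n_1 = 5)
R_2 = 16.5 (n_2 = 3)
R_3 = 46 (n_3 = 4)
R_4 = 38.5 (n_4 = 5)
Step 3: H = 12/(N(N+1)) * sum(R_i^2/n_i) - 3(N+1)
     = 12/(17*18) * (52^2/5 + 16.5^2/3 + 46^2/4 + 38.5^2/5) - 3*18
     = 0.039216 * 1457 - 54
     = 3.137255.
Step 4: Ties present; correction factor C = 1 - 54/(17^3 - 17) = 0.988971. Corrected H = 3.137255 / 0.988971 = 3.172243.
Step 5: Under H0, H ~ chi^2(3); p-value = 0.365823.
Step 6: alpha = 0.1. fail to reject H0.

H = 3.1722, df = 3, p = 0.365823, fail to reject H0.


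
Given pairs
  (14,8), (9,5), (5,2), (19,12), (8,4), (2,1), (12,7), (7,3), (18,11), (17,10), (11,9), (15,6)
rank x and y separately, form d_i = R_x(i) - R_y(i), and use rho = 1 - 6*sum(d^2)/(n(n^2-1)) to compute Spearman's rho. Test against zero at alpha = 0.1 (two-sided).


Step 1: Rank x and y separately (midranks; no ties here).
rank(x): 14->8, 9->5, 5->2, 19->12, 8->4, 2->1, 12->7, 7->3, 18->11, 17->10, 11->6, 15->9
rank(y): 8->8, 5->5, 2->2, 12->12, 4->4, 1->1, 7->7, 3->3, 11->11, 10->10, 9->9, 6->6
Step 2: d_i = R_x(i) - R_y(i); compute d_i^2.
  (8-8)^2=0, (5-5)^2=0, (2-2)^2=0, (12-12)^2=0, (4-4)^2=0, (1-1)^2=0, (7-7)^2=0, (3-3)^2=0, (11-11)^2=0, (10-10)^2=0, (6-9)^2=9, (9-6)^2=9
sum(d^2) = 18.
Step 3: rho = 1 - 6*18 / (12*(12^2 - 1)) = 1 - 108/1716 = 0.937063.
Step 4: Under H0, t = rho * sqrt((n-2)/(1-rho^2)) = 8.4868 ~ t(10).
Step 5: Two-sided p-value from the t-distribution with 10 df = 0.000007.
Step 6: alpha = 0.1. reject H0.

rho = 0.9371, p = 0.000007, reject H0 at alpha = 0.1.


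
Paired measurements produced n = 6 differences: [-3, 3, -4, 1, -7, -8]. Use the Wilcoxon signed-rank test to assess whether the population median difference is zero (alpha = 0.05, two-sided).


Step 1: Drop any zero differences (none here) and take |d_i|.
|d| = [3, 3, 4, 1, 7, 8]
Step 2: Midrank |d_i| (ties get averaged ranks).
ranks: |3|->2.5, |3|->2.5, |4|->4, |1|->1, |7|->5, |8|->6
Step 3: Attach original signs; sum ranks with positive sign and with negative sign.
W+ = 2.5 + 1 = 3.5
W- = 2.5 + 4 + 5 + 6 = 17.5
(Check: W+ + W- = 21 should equal n(n+1)/2 = 21.)
Step 4: Test statistic W = min(W+, W-) = 3.5.
Step 5: Ties in |d|, so use the tie-corrected normal approximation.
        E[W] = n(n+1)/4 = 6*7/4 = 10.5.
        Tie groups: |d|=3 (t=2); sum(t^3 - t) = 6.
        Var[W] = n(n+1)(2n+1)/24 - sum(t^3-t)/48 = 546/24 - 6/48 = 22.625.
        z = (W - E[W]) / sqrt(Var[W]) = (3.5 - 10.5) / 4.7566 = -1.4716.
        Two-sided p = 2*Phi(z) = 0.141116.
Step 6: alpha = 0.05. fail to reject H0.

W+ = 3.5, W- = 17.5, W = min = 3.5, p = 0.141116, fail to reject H0.


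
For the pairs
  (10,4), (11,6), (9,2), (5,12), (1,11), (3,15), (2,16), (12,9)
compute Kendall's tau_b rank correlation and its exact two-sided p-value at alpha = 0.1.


Step 1: Enumerate the 28 unordered pairs (i,j) with i<j and classify each by sign(x_j-x_i) * sign(y_j-y_i).
  (1,2):dx=+1,dy=+2->C; (1,3):dx=-1,dy=-2->C; (1,4):dx=-5,dy=+8->D; (1,5):dx=-9,dy=+7->D
  (1,6):dx=-7,dy=+11->D; (1,7):dx=-8,dy=+12->D; (1,8):dx=+2,dy=+5->C; (2,3):dx=-2,dy=-4->C
  (2,4):dx=-6,dy=+6->D; (2,5):dx=-10,dy=+5->D; (2,6):dx=-8,dy=+9->D; (2,7):dx=-9,dy=+10->D
  (2,8):dx=+1,dy=+3->C; (3,4):dx=-4,dy=+10->D; (3,5):dx=-8,dy=+9->D; (3,6):dx=-6,dy=+13->D
  (3,7):dx=-7,dy=+14->D; (3,8):dx=+3,dy=+7->C; (4,5):dx=-4,dy=-1->C; (4,6):dx=-2,dy=+3->D
  (4,7):dx=-3,dy=+4->D; (4,8):dx=+7,dy=-3->D; (5,6):dx=+2,dy=+4->C; (5,7):dx=+1,dy=+5->C
  (5,8):dx=+11,dy=-2->D; (6,7):dx=-1,dy=+1->D; (6,8):dx=+9,dy=-6->D; (7,8):dx=+10,dy=-7->D
Step 2: C = 9, D = 19, total pairs = 28.
Step 3: tau = (C - D)/(n(n-1)/2) = (9 - 19)/28 = -0.357143.
Step 4: Exact two-sided p-value (enumerate n! = 40320 permutations of y under H0): p = 0.275099.
Step 5: alpha = 0.1. fail to reject H0.

tau_b = -0.3571 (C=9, D=19), p = 0.275099, fail to reject H0.


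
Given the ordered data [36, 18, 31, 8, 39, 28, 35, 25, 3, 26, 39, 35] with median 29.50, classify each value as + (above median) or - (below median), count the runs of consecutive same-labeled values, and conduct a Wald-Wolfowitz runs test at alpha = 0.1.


Step 1: Compute median = 29.50; label A = above, B = below.
Labels in order: ABABABABBBAA  (n_A = 6, n_B = 6)
Step 2: Count runs R = 9.
Step 3: Under H0 (random ordering), E[R] = 2*n_A*n_B/(n_A+n_B) + 1 = 2*6*6/12 + 1 = 7.0000.
        Var[R] = 2*n_A*n_B*(2*n_A*n_B - n_A - n_B) / ((n_A+n_B)^2 * (n_A+n_B-1)) = 4320/1584 = 2.7273.
        SD[R] = 1.6514.
Step 4: Continuity-corrected z = (R - 0.5 - E[R]) / SD[R] = (9 - 0.5 - 7.0000) / 1.6514 = 0.9083.
Step 5: Two-sided p-value via normal approximation = 2*(1 - Phi(|z|)) = 0.363722.
Step 6: alpha = 0.1. fail to reject H0.

R = 9, z = 0.9083, p = 0.363722, fail to reject H0.


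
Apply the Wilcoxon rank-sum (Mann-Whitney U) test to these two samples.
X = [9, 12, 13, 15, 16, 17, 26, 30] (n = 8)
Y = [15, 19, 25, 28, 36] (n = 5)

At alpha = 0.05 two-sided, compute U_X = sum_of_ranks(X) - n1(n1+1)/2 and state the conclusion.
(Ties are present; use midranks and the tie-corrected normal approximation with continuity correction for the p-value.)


Step 1: Combine and sort all 13 observations; assign midranks.
sorted (value, group): (9,X), (12,X), (13,X), (15,X), (15,Y), (16,X), (17,X), (19,Y), (25,Y), (26,X), (28,Y), (30,X), (36,Y)
ranks: 9->1, 12->2, 13->3, 15->4.5, 15->4.5, 16->6, 17->7, 19->8, 25->9, 26->10, 28->11, 30->12, 36->13
Step 2: Rank sum for X: R1 = 1 + 2 + 3 + 4.5 + 6 + 7 + 10 + 12 = 45.5.
Step 3: U_X = R1 - n1(n1+1)/2 = 45.5 - 8*9/2 = 45.5 - 36 = 9.5.
       U_Y = n1*n2 - U_X = 40 - 9.5 = 30.5.
Step 4: Ties are present, so use the tie-corrected normal approximation (with continuity correction) for the p-value.
Step 5: p-value = 0.142685; compare to alpha = 0.05. fail to reject H0.

U_X = 9.5, p = 0.142685, fail to reject H0 at alpha = 0.05.


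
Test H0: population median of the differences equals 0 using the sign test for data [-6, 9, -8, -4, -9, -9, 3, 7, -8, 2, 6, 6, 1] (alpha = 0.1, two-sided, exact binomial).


Step 1: Discard zero differences. Original n = 13; n_eff = number of nonzero differences = 13.
Nonzero differences (with sign): -6, +9, -8, -4, -9, -9, +3, +7, -8, +2, +6, +6, +1
Step 2: Count signs: positive = 7, negative = 6.
Step 3: Under H0: P(positive) = 0.5, so the number of positives S ~ Bin(13, 0.5).
Step 4: Two-sided exact p-value = sum of Bin(13,0.5) probabilities at or below the observed probability = 1.000000.
Step 5: alpha = 0.1. fail to reject H0.

n_eff = 13, pos = 7, neg = 6, p = 1.000000, fail to reject H0.


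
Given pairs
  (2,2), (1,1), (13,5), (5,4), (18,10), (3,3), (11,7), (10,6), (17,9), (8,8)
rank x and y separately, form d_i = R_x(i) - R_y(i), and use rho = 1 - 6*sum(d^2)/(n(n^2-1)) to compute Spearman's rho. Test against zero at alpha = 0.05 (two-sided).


Step 1: Rank x and y separately (midranks; no ties here).
rank(x): 2->2, 1->1, 13->8, 5->4, 18->10, 3->3, 11->7, 10->6, 17->9, 8->5
rank(y): 2->2, 1->1, 5->5, 4->4, 10->10, 3->3, 7->7, 6->6, 9->9, 8->8
Step 2: d_i = R_x(i) - R_y(i); compute d_i^2.
  (2-2)^2=0, (1-1)^2=0, (8-5)^2=9, (4-4)^2=0, (10-10)^2=0, (3-3)^2=0, (7-7)^2=0, (6-6)^2=0, (9-9)^2=0, (5-8)^2=9
sum(d^2) = 18.
Step 3: rho = 1 - 6*18 / (10*(10^2 - 1)) = 1 - 108/990 = 0.890909.
Step 4: Under H0, t = rho * sqrt((n-2)/(1-rho^2)) = 5.5482 ~ t(8).
Step 5: Two-sided p-value from the t-distribution with 8 df = 0.000542.
Step 6: alpha = 0.05. reject H0.

rho = 0.8909, p = 0.000542, reject H0 at alpha = 0.05.


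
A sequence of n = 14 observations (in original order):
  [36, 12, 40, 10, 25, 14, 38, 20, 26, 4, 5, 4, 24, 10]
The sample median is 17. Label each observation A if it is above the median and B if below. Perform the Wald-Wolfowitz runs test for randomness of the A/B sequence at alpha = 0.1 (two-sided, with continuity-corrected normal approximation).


Step 1: Compute median = 17; label A = above, B = below.
Labels in order: ABABABAAABBBAB  (n_A = 7, n_B = 7)
Step 2: Count runs R = 10.
Step 3: Under H0 (random ordering), E[R] = 2*n_A*n_B/(n_A+n_B) + 1 = 2*7*7/14 + 1 = 8.0000.
        Var[R] = 2*n_A*n_B*(2*n_A*n_B - n_A - n_B) / ((n_A+n_B)^2 * (n_A+n_B-1)) = 8232/2548 = 3.2308.
        SD[R] = 1.7974.
Step 4: Continuity-corrected z = (R - 0.5 - E[R]) / SD[R] = (10 - 0.5 - 8.0000) / 1.7974 = 0.8345.
Step 5: Two-sided p-value via normal approximation = 2*(1 - Phi(|z|)) = 0.403986.
Step 6: alpha = 0.1. fail to reject H0.

R = 10, z = 0.8345, p = 0.403986, fail to reject H0.


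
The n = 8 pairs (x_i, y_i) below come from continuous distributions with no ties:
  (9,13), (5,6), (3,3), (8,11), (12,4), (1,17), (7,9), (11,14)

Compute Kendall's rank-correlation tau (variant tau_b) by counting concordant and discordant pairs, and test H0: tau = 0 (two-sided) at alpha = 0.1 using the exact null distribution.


Step 1: Enumerate the 28 unordered pairs (i,j) with i<j and classify each by sign(x_j-x_i) * sign(y_j-y_i).
  (1,2):dx=-4,dy=-7->C; (1,3):dx=-6,dy=-10->C; (1,4):dx=-1,dy=-2->C; (1,5):dx=+3,dy=-9->D
  (1,6):dx=-8,dy=+4->D; (1,7):dx=-2,dy=-4->C; (1,8):dx=+2,dy=+1->C; (2,3):dx=-2,dy=-3->C
  (2,4):dx=+3,dy=+5->C; (2,5):dx=+7,dy=-2->D; (2,6):dx=-4,dy=+11->D; (2,7):dx=+2,dy=+3->C
  (2,8):dx=+6,dy=+8->C; (3,4):dx=+5,dy=+8->C; (3,5):dx=+9,dy=+1->C; (3,6):dx=-2,dy=+14->D
  (3,7):dx=+4,dy=+6->C; (3,8):dx=+8,dy=+11->C; (4,5):dx=+4,dy=-7->D; (4,6):dx=-7,dy=+6->D
  (4,7):dx=-1,dy=-2->C; (4,8):dx=+3,dy=+3->C; (5,6):dx=-11,dy=+13->D; (5,7):dx=-5,dy=+5->D
  (5,8):dx=-1,dy=+10->D; (6,7):dx=+6,dy=-8->D; (6,8):dx=+10,dy=-3->D; (7,8):dx=+4,dy=+5->C
Step 2: C = 16, D = 12, total pairs = 28.
Step 3: tau = (C - D)/(n(n-1)/2) = (16 - 12)/28 = 0.142857.
Step 4: Exact two-sided p-value (enumerate n! = 40320 permutations of y under H0): p = 0.719544.
Step 5: alpha = 0.1. fail to reject H0.

tau_b = 0.1429 (C=16, D=12), p = 0.719544, fail to reject H0.


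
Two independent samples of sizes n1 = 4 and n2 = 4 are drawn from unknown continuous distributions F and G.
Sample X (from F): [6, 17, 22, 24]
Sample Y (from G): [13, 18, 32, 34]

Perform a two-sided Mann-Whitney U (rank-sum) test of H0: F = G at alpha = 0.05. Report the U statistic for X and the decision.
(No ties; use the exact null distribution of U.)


Step 1: Combine and sort all 8 observations; assign midranks.
sorted (value, group): (6,X), (13,Y), (17,X), (18,Y), (22,X), (24,X), (32,Y), (34,Y)
ranks: 6->1, 13->2, 17->3, 18->4, 22->5, 24->6, 32->7, 34->8
Step 2: Rank sum for X: R1 = 1 + 3 + 5 + 6 = 15.
Step 3: U_X = R1 - n1(n1+1)/2 = 15 - 4*5/2 = 15 - 10 = 5.
       U_Y = n1*n2 - U_X = 16 - 5 = 11.
Step 4: No ties, so the exact null distribution of U (based on enumerating the C(8,4) = 70 equally likely rank assignments) gives the two-sided p-value.
Step 5: p-value = 0.485714; compare to alpha = 0.05. fail to reject H0.

U_X = 5, p = 0.485714, fail to reject H0 at alpha = 0.05.


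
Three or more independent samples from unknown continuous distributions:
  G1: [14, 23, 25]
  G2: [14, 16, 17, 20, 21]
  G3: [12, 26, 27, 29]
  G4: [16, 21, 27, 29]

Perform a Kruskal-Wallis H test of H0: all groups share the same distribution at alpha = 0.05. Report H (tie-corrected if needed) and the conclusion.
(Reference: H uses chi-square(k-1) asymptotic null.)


Step 1: Combine all N = 16 observations and assign midranks.
sorted (value, group, rank): (12,G3,1), (14,G1,2.5), (14,G2,2.5), (16,G2,4.5), (16,G4,4.5), (17,G2,6), (20,G2,7), (21,G2,8.5), (21,G4,8.5), (23,G1,10), (25,G1,11), (26,G3,12), (27,G3,13.5), (27,G4,13.5), (29,G3,15.5), (29,G4,15.5)
Step 2: Sum ranks within each group.
R_1 = 23.5 (n_1 = 3)
R_2 = 28.5 (n_2 = 5)
R_3 = 42 (n_3 = 4)
R_4 = 42 (n_4 = 4)
Step 3: H = 12/(N(N+1)) * sum(R_i^2/n_i) - 3(N+1)
     = 12/(16*17) * (23.5^2/3 + 28.5^2/5 + 42^2/4 + 42^2/4) - 3*17
     = 0.044118 * 1228.53 - 51
     = 3.200000.
Step 4: Ties present; correction factor C = 1 - 30/(16^3 - 16) = 0.992647. Corrected H = 3.200000 / 0.992647 = 3.223704.
Step 5: Under H0, H ~ chi^2(3); p-value = 0.358404.
Step 6: alpha = 0.05. fail to reject H0.

H = 3.2237, df = 3, p = 0.358404, fail to reject H0.


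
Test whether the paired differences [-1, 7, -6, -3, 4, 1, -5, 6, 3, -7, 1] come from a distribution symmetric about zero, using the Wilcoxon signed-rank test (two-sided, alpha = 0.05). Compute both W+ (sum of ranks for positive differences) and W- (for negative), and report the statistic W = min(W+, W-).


Step 1: Drop any zero differences (none here) and take |d_i|.
|d| = [1, 7, 6, 3, 4, 1, 5, 6, 3, 7, 1]
Step 2: Midrank |d_i| (ties get averaged ranks).
ranks: |1|->2, |7|->10.5, |6|->8.5, |3|->4.5, |4|->6, |1|->2, |5|->7, |6|->8.5, |3|->4.5, |7|->10.5, |1|->2
Step 3: Attach original signs; sum ranks with positive sign and with negative sign.
W+ = 10.5 + 6 + 2 + 8.5 + 4.5 + 2 = 33.5
W- = 2 + 8.5 + 4.5 + 7 + 10.5 = 32.5
(Check: W+ + W- = 66 should equal n(n+1)/2 = 66.)
Step 4: Test statistic W = min(W+, W-) = 32.5.
Step 5: Ties in |d|, so use the tie-corrected normal approximation.
        E[W] = n(n+1)/4 = 11*12/4 = 33.
        Tie groups: |d|=1 (t=3), |d|=3 (t=2), |d|=6 (t=2), |d|=7 (t=2); sum(t^3 - t) = 42.
        Var[W] = n(n+1)(2n+1)/24 - sum(t^3-t)/48 = 3036/24 - 42/48 = 125.625.
        z = (W - E[W]) / sqrt(Var[W]) = (32.5 - 33) / 11.2083 = -0.0446.
        Two-sided p = 2*Phi(z) = 0.964418.
Step 6: alpha = 0.05. fail to reject H0.

W+ = 33.5, W- = 32.5, W = min = 32.5, p = 0.964418, fail to reject H0.


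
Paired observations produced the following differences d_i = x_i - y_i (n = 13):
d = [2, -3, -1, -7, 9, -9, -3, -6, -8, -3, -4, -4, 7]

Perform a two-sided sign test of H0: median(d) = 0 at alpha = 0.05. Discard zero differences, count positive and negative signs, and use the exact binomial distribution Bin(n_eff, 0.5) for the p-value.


Step 1: Discard zero differences. Original n = 13; n_eff = number of nonzero differences = 13.
Nonzero differences (with sign): +2, -3, -1, -7, +9, -9, -3, -6, -8, -3, -4, -4, +7
Step 2: Count signs: positive = 3, negative = 10.
Step 3: Under H0: P(positive) = 0.5, so the number of positives S ~ Bin(13, 0.5).
Step 4: Two-sided exact p-value = sum of Bin(13,0.5) probabilities at or below the observed probability = 0.092285.
Step 5: alpha = 0.05. fail to reject H0.

n_eff = 13, pos = 3, neg = 10, p = 0.092285, fail to reject H0.


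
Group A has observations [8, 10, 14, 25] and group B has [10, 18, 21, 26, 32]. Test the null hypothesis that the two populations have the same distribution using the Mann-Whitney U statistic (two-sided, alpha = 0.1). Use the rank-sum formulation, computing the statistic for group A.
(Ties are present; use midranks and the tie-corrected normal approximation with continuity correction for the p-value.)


Step 1: Combine and sort all 9 observations; assign midranks.
sorted (value, group): (8,X), (10,X), (10,Y), (14,X), (18,Y), (21,Y), (25,X), (26,Y), (32,Y)
ranks: 8->1, 10->2.5, 10->2.5, 14->4, 18->5, 21->6, 25->7, 26->8, 32->9
Step 2: Rank sum for X: R1 = 1 + 2.5 + 4 + 7 = 14.5.
Step 3: U_X = R1 - n1(n1+1)/2 = 14.5 - 4*5/2 = 14.5 - 10 = 4.5.
       U_Y = n1*n2 - U_X = 20 - 4.5 = 15.5.
Step 4: Ties are present, so use the tie-corrected normal approximation (with continuity correction) for the p-value.
Step 5: p-value = 0.218742; compare to alpha = 0.1. fail to reject H0.

U_X = 4.5, p = 0.218742, fail to reject H0 at alpha = 0.1.


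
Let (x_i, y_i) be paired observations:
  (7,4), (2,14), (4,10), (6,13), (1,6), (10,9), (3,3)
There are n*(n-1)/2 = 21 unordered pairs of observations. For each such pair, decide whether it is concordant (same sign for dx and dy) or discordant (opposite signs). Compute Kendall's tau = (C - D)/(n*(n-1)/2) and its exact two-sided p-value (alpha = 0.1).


Step 1: Enumerate the 21 unordered pairs (i,j) with i<j and classify each by sign(x_j-x_i) * sign(y_j-y_i).
  (1,2):dx=-5,dy=+10->D; (1,3):dx=-3,dy=+6->D; (1,4):dx=-1,dy=+9->D; (1,5):dx=-6,dy=+2->D
  (1,6):dx=+3,dy=+5->C; (1,7):dx=-4,dy=-1->C; (2,3):dx=+2,dy=-4->D; (2,4):dx=+4,dy=-1->D
  (2,5):dx=-1,dy=-8->C; (2,6):dx=+8,dy=-5->D; (2,7):dx=+1,dy=-11->D; (3,4):dx=+2,dy=+3->C
  (3,5):dx=-3,dy=-4->C; (3,6):dx=+6,dy=-1->D; (3,7):dx=-1,dy=-7->C; (4,5):dx=-5,dy=-7->C
  (4,6):dx=+4,dy=-4->D; (4,7):dx=-3,dy=-10->C; (5,6):dx=+9,dy=+3->C; (5,7):dx=+2,dy=-3->D
  (6,7):dx=-7,dy=-6->C
Step 2: C = 10, D = 11, total pairs = 21.
Step 3: tau = (C - D)/(n(n-1)/2) = (10 - 11)/21 = -0.047619.
Step 4: Exact two-sided p-value (enumerate n! = 5040 permutations of y under H0): p = 1.000000.
Step 5: alpha = 0.1. fail to reject H0.

tau_b = -0.0476 (C=10, D=11), p = 1.000000, fail to reject H0.


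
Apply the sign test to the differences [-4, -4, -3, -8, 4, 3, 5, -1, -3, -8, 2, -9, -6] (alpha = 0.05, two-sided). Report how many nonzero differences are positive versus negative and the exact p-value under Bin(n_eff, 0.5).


Step 1: Discard zero differences. Original n = 13; n_eff = number of nonzero differences = 13.
Nonzero differences (with sign): -4, -4, -3, -8, +4, +3, +5, -1, -3, -8, +2, -9, -6
Step 2: Count signs: positive = 4, negative = 9.
Step 3: Under H0: P(positive) = 0.5, so the number of positives S ~ Bin(13, 0.5).
Step 4: Two-sided exact p-value = sum of Bin(13,0.5) probabilities at or below the observed probability = 0.266846.
Step 5: alpha = 0.05. fail to reject H0.

n_eff = 13, pos = 4, neg = 9, p = 0.266846, fail to reject H0.


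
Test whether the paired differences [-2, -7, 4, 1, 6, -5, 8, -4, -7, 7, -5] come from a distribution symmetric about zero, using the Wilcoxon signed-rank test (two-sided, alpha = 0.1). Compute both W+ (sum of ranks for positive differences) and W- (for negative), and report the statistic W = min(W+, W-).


Step 1: Drop any zero differences (none here) and take |d_i|.
|d| = [2, 7, 4, 1, 6, 5, 8, 4, 7, 7, 5]
Step 2: Midrank |d_i| (ties get averaged ranks).
ranks: |2|->2, |7|->9, |4|->3.5, |1|->1, |6|->7, |5|->5.5, |8|->11, |4|->3.5, |7|->9, |7|->9, |5|->5.5
Step 3: Attach original signs; sum ranks with positive sign and with negative sign.
W+ = 3.5 + 1 + 7 + 11 + 9 = 31.5
W- = 2 + 9 + 5.5 + 3.5 + 9 + 5.5 = 34.5
(Check: W+ + W- = 66 should equal n(n+1)/2 = 66.)
Step 4: Test statistic W = min(W+, W-) = 31.5.
Step 5: Ties in |d|, so use the tie-corrected normal approximation.
        E[W] = n(n+1)/4 = 11*12/4 = 33.
        Tie groups: |d|=4 (t=2), |d|=5 (t=2), |d|=7 (t=3); sum(t^3 - t) = 36.
        Var[W] = n(n+1)(2n+1)/24 - sum(t^3-t)/48 = 3036/24 - 36/48 = 125.75.
        z = (W - E[W]) / sqrt(Var[W]) = (31.5 - 33) / 11.2138 = -0.1338.
        Two-sided p = 2*Phi(z) = 0.893590.
Step 6: alpha = 0.1. fail to reject H0.

W+ = 31.5, W- = 34.5, W = min = 31.5, p = 0.893590, fail to reject H0.


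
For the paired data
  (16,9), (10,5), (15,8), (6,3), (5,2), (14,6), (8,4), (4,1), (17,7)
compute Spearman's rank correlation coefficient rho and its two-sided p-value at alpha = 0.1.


Step 1: Rank x and y separately (midranks; no ties here).
rank(x): 16->8, 10->5, 15->7, 6->3, 5->2, 14->6, 8->4, 4->1, 17->9
rank(y): 9->9, 5->5, 8->8, 3->3, 2->2, 6->6, 4->4, 1->1, 7->7
Step 2: d_i = R_x(i) - R_y(i); compute d_i^2.
  (8-9)^2=1, (5-5)^2=0, (7-8)^2=1, (3-3)^2=0, (2-2)^2=0, (6-6)^2=0, (4-4)^2=0, (1-1)^2=0, (9-7)^2=4
sum(d^2) = 6.
Step 3: rho = 1 - 6*6 / (9*(9^2 - 1)) = 1 - 36/720 = 0.950000.
Step 4: Under H0, t = rho * sqrt((n-2)/(1-rho^2)) = 8.0495 ~ t(7).
Step 5: Two-sided p-value from the t-distribution with 7 df = 0.000088.
Step 6: alpha = 0.1. reject H0.

rho = 0.9500, p = 0.000088, reject H0 at alpha = 0.1.


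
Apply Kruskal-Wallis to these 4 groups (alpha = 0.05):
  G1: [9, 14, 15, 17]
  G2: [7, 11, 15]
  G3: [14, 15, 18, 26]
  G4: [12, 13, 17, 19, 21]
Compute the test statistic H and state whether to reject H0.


Step 1: Combine all N = 16 observations and assign midranks.
sorted (value, group, rank): (7,G2,1), (9,G1,2), (11,G2,3), (12,G4,4), (13,G4,5), (14,G1,6.5), (14,G3,6.5), (15,G1,9), (15,G2,9), (15,G3,9), (17,G1,11.5), (17,G4,11.5), (18,G3,13), (19,G4,14), (21,G4,15), (26,G3,16)
Step 2: Sum ranks within each group.
R_1 = 29 (n_1 = 4)
R_2 = 13 (n_2 = 3)
R_3 = 44.5 (n_3 = 4)
R_4 = 49.5 (n_4 = 5)
Step 3: H = 12/(N(N+1)) * sum(R_i^2/n_i) - 3(N+1)
     = 12/(16*17) * (29^2/4 + 13^2/3 + 44.5^2/4 + 49.5^2/5) - 3*17
     = 0.044118 * 1251.7 - 51
     = 4.221875.
Step 4: Ties present; correction factor C = 1 - 36/(16^3 - 16) = 0.991176. Corrected H = 4.221875 / 0.991176 = 4.259458.
Step 5: Under H0, H ~ chi^2(3); p-value = 0.234776.
Step 6: alpha = 0.05. fail to reject H0.

H = 4.2595, df = 3, p = 0.234776, fail to reject H0.


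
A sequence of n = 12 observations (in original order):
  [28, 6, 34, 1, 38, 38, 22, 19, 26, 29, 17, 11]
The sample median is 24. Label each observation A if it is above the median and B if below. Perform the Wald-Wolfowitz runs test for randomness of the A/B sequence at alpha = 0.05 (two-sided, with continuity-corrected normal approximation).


Step 1: Compute median = 24; label A = above, B = below.
Labels in order: ABABAABBAABB  (n_A = 6, n_B = 6)
Step 2: Count runs R = 8.
Step 3: Under H0 (random ordering), E[R] = 2*n_A*n_B/(n_A+n_B) + 1 = 2*6*6/12 + 1 = 7.0000.
        Var[R] = 2*n_A*n_B*(2*n_A*n_B - n_A - n_B) / ((n_A+n_B)^2 * (n_A+n_B-1)) = 4320/1584 = 2.7273.
        SD[R] = 1.6514.
Step 4: Continuity-corrected z = (R - 0.5 - E[R]) / SD[R] = (8 - 0.5 - 7.0000) / 1.6514 = 0.3028.
Step 5: Two-sided p-value via normal approximation = 2*(1 - Phi(|z|)) = 0.762069.
Step 6: alpha = 0.05. fail to reject H0.

R = 8, z = 0.3028, p = 0.762069, fail to reject H0.


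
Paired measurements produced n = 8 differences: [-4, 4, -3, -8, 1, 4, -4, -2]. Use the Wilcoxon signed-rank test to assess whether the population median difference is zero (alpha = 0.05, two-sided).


Step 1: Drop any zero differences (none here) and take |d_i|.
|d| = [4, 4, 3, 8, 1, 4, 4, 2]
Step 2: Midrank |d_i| (ties get averaged ranks).
ranks: |4|->5.5, |4|->5.5, |3|->3, |8|->8, |1|->1, |4|->5.5, |4|->5.5, |2|->2
Step 3: Attach original signs; sum ranks with positive sign and with negative sign.
W+ = 5.5 + 1 + 5.5 = 12
W- = 5.5 + 3 + 8 + 5.5 + 2 = 24
(Check: W+ + W- = 36 should equal n(n+1)/2 = 36.)
Step 4: Test statistic W = min(W+, W-) = 12.
Step 5: Ties in |d|, so use the tie-corrected normal approximation.
        E[W] = n(n+1)/4 = 8*9/4 = 18.
        Tie groups: |d|=4 (t=4); sum(t^3 - t) = 60.
        Var[W] = n(n+1)(2n+1)/24 - sum(t^3-t)/48 = 1224/24 - 60/48 = 49.75.
        z = (W - E[W]) / sqrt(Var[W]) = (12 - 18) / 7.0534 = -0.8507.
        Two-sided p = 2*Phi(z) = 0.394960.
Step 6: alpha = 0.05. fail to reject H0.

W+ = 12, W- = 24, W = min = 12, p = 0.394960, fail to reject H0.


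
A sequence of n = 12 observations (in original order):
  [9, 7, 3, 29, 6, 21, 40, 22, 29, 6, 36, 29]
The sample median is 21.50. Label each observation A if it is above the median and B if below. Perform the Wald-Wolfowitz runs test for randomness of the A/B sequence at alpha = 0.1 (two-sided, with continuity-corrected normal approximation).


Step 1: Compute median = 21.50; label A = above, B = below.
Labels in order: BBBABBAAABAA  (n_A = 6, n_B = 6)
Step 2: Count runs R = 6.
Step 3: Under H0 (random ordering), E[R] = 2*n_A*n_B/(n_A+n_B) + 1 = 2*6*6/12 + 1 = 7.0000.
        Var[R] = 2*n_A*n_B*(2*n_A*n_B - n_A - n_B) / ((n_A+n_B)^2 * (n_A+n_B-1)) = 4320/1584 = 2.7273.
        SD[R] = 1.6514.
Step 4: Continuity-corrected z = (R + 0.5 - E[R]) / SD[R] = (6 + 0.5 - 7.0000) / 1.6514 = -0.3028.
Step 5: Two-sided p-value via normal approximation = 2*(1 - Phi(|z|)) = 0.762069.
Step 6: alpha = 0.1. fail to reject H0.

R = 6, z = -0.3028, p = 0.762069, fail to reject H0.


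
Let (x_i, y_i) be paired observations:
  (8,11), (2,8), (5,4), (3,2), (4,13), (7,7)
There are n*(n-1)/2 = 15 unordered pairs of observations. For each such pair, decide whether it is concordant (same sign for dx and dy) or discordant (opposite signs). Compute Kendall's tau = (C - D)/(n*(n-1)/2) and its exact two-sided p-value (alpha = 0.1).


Step 1: Enumerate the 15 unordered pairs (i,j) with i<j and classify each by sign(x_j-x_i) * sign(y_j-y_i).
  (1,2):dx=-6,dy=-3->C; (1,3):dx=-3,dy=-7->C; (1,4):dx=-5,dy=-9->C; (1,5):dx=-4,dy=+2->D
  (1,6):dx=-1,dy=-4->C; (2,3):dx=+3,dy=-4->D; (2,4):dx=+1,dy=-6->D; (2,5):dx=+2,dy=+5->C
  (2,6):dx=+5,dy=-1->D; (3,4):dx=-2,dy=-2->C; (3,5):dx=-1,dy=+9->D; (3,6):dx=+2,dy=+3->C
  (4,5):dx=+1,dy=+11->C; (4,6):dx=+4,dy=+5->C; (5,6):dx=+3,dy=-6->D
Step 2: C = 9, D = 6, total pairs = 15.
Step 3: tau = (C - D)/(n(n-1)/2) = (9 - 6)/15 = 0.200000.
Step 4: Exact two-sided p-value (enumerate n! = 720 permutations of y under H0): p = 0.719444.
Step 5: alpha = 0.1. fail to reject H0.

tau_b = 0.2000 (C=9, D=6), p = 0.719444, fail to reject H0.


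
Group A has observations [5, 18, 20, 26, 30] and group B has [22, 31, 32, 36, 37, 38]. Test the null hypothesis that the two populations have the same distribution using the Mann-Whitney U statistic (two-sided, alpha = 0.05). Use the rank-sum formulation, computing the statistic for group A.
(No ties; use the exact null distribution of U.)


Step 1: Combine and sort all 11 observations; assign midranks.
sorted (value, group): (5,X), (18,X), (20,X), (22,Y), (26,X), (30,X), (31,Y), (32,Y), (36,Y), (37,Y), (38,Y)
ranks: 5->1, 18->2, 20->3, 22->4, 26->5, 30->6, 31->7, 32->8, 36->9, 37->10, 38->11
Step 2: Rank sum for X: R1 = 1 + 2 + 3 + 5 + 6 = 17.
Step 3: U_X = R1 - n1(n1+1)/2 = 17 - 5*6/2 = 17 - 15 = 2.
       U_Y = n1*n2 - U_X = 30 - 2 = 28.
Step 4: No ties, so the exact null distribution of U (based on enumerating the C(11,5) = 462 equally likely rank assignments) gives the two-sided p-value.
Step 5: p-value = 0.017316; compare to alpha = 0.05. reject H0.

U_X = 2, p = 0.017316, reject H0 at alpha = 0.05.


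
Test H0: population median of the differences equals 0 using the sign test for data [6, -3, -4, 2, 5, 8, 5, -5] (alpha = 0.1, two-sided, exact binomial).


Step 1: Discard zero differences. Original n = 8; n_eff = number of nonzero differences = 8.
Nonzero differences (with sign): +6, -3, -4, +2, +5, +8, +5, -5
Step 2: Count signs: positive = 5, negative = 3.
Step 3: Under H0: P(positive) = 0.5, so the number of positives S ~ Bin(8, 0.5).
Step 4: Two-sided exact p-value = sum of Bin(8,0.5) probabilities at or below the observed probability = 0.726562.
Step 5: alpha = 0.1. fail to reject H0.

n_eff = 8, pos = 5, neg = 3, p = 0.726562, fail to reject H0.


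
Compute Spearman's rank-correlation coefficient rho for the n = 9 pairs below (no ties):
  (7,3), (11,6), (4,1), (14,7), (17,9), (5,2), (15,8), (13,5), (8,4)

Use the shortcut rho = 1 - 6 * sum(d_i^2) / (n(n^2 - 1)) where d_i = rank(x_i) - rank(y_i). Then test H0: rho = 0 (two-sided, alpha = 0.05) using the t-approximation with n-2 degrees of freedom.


Step 1: Rank x and y separately (midranks; no ties here).
rank(x): 7->3, 11->5, 4->1, 14->7, 17->9, 5->2, 15->8, 13->6, 8->4
rank(y): 3->3, 6->6, 1->1, 7->7, 9->9, 2->2, 8->8, 5->5, 4->4
Step 2: d_i = R_x(i) - R_y(i); compute d_i^2.
  (3-3)^2=0, (5-6)^2=1, (1-1)^2=0, (7-7)^2=0, (9-9)^2=0, (2-2)^2=0, (8-8)^2=0, (6-5)^2=1, (4-4)^2=0
sum(d^2) = 2.
Step 3: rho = 1 - 6*2 / (9*(9^2 - 1)) = 1 - 12/720 = 0.983333.
Step 4: Under H0, t = rho * sqrt((n-2)/(1-rho^2)) = 14.3096 ~ t(7).
Step 5: Two-sided p-value from the t-distribution with 7 df = 0.000002.
Step 6: alpha = 0.05. reject H0.

rho = 0.9833, p = 0.000002, reject H0 at alpha = 0.05.


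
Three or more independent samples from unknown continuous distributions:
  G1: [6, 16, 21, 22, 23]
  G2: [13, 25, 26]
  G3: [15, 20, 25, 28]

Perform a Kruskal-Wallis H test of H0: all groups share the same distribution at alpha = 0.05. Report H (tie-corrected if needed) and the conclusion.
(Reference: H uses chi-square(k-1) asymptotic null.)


Step 1: Combine all N = 12 observations and assign midranks.
sorted (value, group, rank): (6,G1,1), (13,G2,2), (15,G3,3), (16,G1,4), (20,G3,5), (21,G1,6), (22,G1,7), (23,G1,8), (25,G2,9.5), (25,G3,9.5), (26,G2,11), (28,G3,12)
Step 2: Sum ranks within each group.
R_1 = 26 (n_1 = 5)
R_2 = 22.5 (n_2 = 3)
R_3 = 29.5 (n_3 = 4)
Step 3: H = 12/(N(N+1)) * sum(R_i^2/n_i) - 3(N+1)
     = 12/(12*13) * (26^2/5 + 22.5^2/3 + 29.5^2/4) - 3*13
     = 0.076923 * 521.513 - 39
     = 1.116346.
Step 4: Ties present; correction factor C = 1 - 6/(12^3 - 12) = 0.996503. Corrected H = 1.116346 / 0.996503 = 1.120263.
Step 5: Under H0, H ~ chi^2(2); p-value = 0.571134.
Step 6: alpha = 0.05. fail to reject H0.

H = 1.1203, df = 2, p = 0.571134, fail to reject H0.


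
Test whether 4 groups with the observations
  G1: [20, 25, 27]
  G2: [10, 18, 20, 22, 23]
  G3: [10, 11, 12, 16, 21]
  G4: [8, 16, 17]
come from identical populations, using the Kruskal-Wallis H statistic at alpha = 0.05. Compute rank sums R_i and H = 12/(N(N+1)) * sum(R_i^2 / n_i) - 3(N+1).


Step 1: Combine all N = 16 observations and assign midranks.
sorted (value, group, rank): (8,G4,1), (10,G2,2.5), (10,G3,2.5), (11,G3,4), (12,G3,5), (16,G3,6.5), (16,G4,6.5), (17,G4,8), (18,G2,9), (20,G1,10.5), (20,G2,10.5), (21,G3,12), (22,G2,13), (23,G2,14), (25,G1,15), (27,G1,16)
Step 2: Sum ranks within each group.
R_1 = 41.5 (n_1 = 3)
R_2 = 49 (n_2 = 5)
R_3 = 30 (n_3 = 5)
R_4 = 15.5 (n_4 = 3)
Step 3: H = 12/(N(N+1)) * sum(R_i^2/n_i) - 3(N+1)
     = 12/(16*17) * (41.5^2/3 + 49^2/5 + 30^2/5 + 15.5^2/3) - 3*17
     = 0.044118 * 1314.37 - 51
     = 6.986765.
Step 4: Ties present; correction factor C = 1 - 18/(16^3 - 16) = 0.995588. Corrected H = 6.986765 / 0.995588 = 7.017725.
Step 5: Under H0, H ~ chi^2(3); p-value = 0.071335.
Step 6: alpha = 0.05. fail to reject H0.

H = 7.0177, df = 3, p = 0.071335, fail to reject H0.


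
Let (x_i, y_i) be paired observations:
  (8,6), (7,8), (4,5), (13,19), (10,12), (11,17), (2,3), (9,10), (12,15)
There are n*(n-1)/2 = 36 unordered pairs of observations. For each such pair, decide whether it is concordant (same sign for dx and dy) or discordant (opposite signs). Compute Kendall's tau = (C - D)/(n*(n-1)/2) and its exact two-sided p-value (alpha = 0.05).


Step 1: Enumerate the 36 unordered pairs (i,j) with i<j and classify each by sign(x_j-x_i) * sign(y_j-y_i).
  (1,2):dx=-1,dy=+2->D; (1,3):dx=-4,dy=-1->C; (1,4):dx=+5,dy=+13->C; (1,5):dx=+2,dy=+6->C
  (1,6):dx=+3,dy=+11->C; (1,7):dx=-6,dy=-3->C; (1,8):dx=+1,dy=+4->C; (1,9):dx=+4,dy=+9->C
  (2,3):dx=-3,dy=-3->C; (2,4):dx=+6,dy=+11->C; (2,5):dx=+3,dy=+4->C; (2,6):dx=+4,dy=+9->C
  (2,7):dx=-5,dy=-5->C; (2,8):dx=+2,dy=+2->C; (2,9):dx=+5,dy=+7->C; (3,4):dx=+9,dy=+14->C
  (3,5):dx=+6,dy=+7->C; (3,6):dx=+7,dy=+12->C; (3,7):dx=-2,dy=-2->C; (3,8):dx=+5,dy=+5->C
  (3,9):dx=+8,dy=+10->C; (4,5):dx=-3,dy=-7->C; (4,6):dx=-2,dy=-2->C; (4,7):dx=-11,dy=-16->C
  (4,8):dx=-4,dy=-9->C; (4,9):dx=-1,dy=-4->C; (5,6):dx=+1,dy=+5->C; (5,7):dx=-8,dy=-9->C
  (5,8):dx=-1,dy=-2->C; (5,9):dx=+2,dy=+3->C; (6,7):dx=-9,dy=-14->C; (6,8):dx=-2,dy=-7->C
  (6,9):dx=+1,dy=-2->D; (7,8):dx=+7,dy=+7->C; (7,9):dx=+10,dy=+12->C; (8,9):dx=+3,dy=+5->C
Step 2: C = 34, D = 2, total pairs = 36.
Step 3: tau = (C - D)/(n(n-1)/2) = (34 - 2)/36 = 0.888889.
Step 4: Exact two-sided p-value (enumerate n! = 362880 permutations of y under H0): p = 0.000243.
Step 5: alpha = 0.05. reject H0.

tau_b = 0.8889 (C=34, D=2), p = 0.000243, reject H0.


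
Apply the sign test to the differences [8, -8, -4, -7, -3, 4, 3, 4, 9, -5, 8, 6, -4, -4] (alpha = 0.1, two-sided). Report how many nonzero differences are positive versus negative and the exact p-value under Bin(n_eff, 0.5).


Step 1: Discard zero differences. Original n = 14; n_eff = number of nonzero differences = 14.
Nonzero differences (with sign): +8, -8, -4, -7, -3, +4, +3, +4, +9, -5, +8, +6, -4, -4
Step 2: Count signs: positive = 7, negative = 7.
Step 3: Under H0: P(positive) = 0.5, so the number of positives S ~ Bin(14, 0.5).
Step 4: Two-sided exact p-value = sum of Bin(14,0.5) probabilities at or below the observed probability = 1.000000.
Step 5: alpha = 0.1. fail to reject H0.

n_eff = 14, pos = 7, neg = 7, p = 1.000000, fail to reject H0.


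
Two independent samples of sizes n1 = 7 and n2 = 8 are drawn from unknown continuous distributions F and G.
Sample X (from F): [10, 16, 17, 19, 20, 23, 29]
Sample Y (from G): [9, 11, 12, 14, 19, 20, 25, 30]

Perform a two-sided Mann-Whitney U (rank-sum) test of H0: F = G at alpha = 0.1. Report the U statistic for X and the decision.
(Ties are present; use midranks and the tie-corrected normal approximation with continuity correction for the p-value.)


Step 1: Combine and sort all 15 observations; assign midranks.
sorted (value, group): (9,Y), (10,X), (11,Y), (12,Y), (14,Y), (16,X), (17,X), (19,X), (19,Y), (20,X), (20,Y), (23,X), (25,Y), (29,X), (30,Y)
ranks: 9->1, 10->2, 11->3, 12->4, 14->5, 16->6, 17->7, 19->8.5, 19->8.5, 20->10.5, 20->10.5, 23->12, 25->13, 29->14, 30->15
Step 2: Rank sum for X: R1 = 2 + 6 + 7 + 8.5 + 10.5 + 12 + 14 = 60.
Step 3: U_X = R1 - n1(n1+1)/2 = 60 - 7*8/2 = 60 - 28 = 32.
       U_Y = n1*n2 - U_X = 56 - 32 = 24.
Step 4: Ties are present, so use the tie-corrected normal approximation (with continuity correction) for the p-value.
Step 5: p-value = 0.684910; compare to alpha = 0.1. fail to reject H0.

U_X = 32, p = 0.684910, fail to reject H0 at alpha = 0.1.


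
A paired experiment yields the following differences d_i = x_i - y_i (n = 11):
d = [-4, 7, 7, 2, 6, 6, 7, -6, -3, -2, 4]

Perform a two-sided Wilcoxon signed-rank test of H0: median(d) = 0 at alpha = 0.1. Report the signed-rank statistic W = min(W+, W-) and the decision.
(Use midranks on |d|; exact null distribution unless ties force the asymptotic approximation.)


Step 1: Drop any zero differences (none here) and take |d_i|.
|d| = [4, 7, 7, 2, 6, 6, 7, 6, 3, 2, 4]
Step 2: Midrank |d_i| (ties get averaged ranks).
ranks: |4|->4.5, |7|->10, |7|->10, |2|->1.5, |6|->7, |6|->7, |7|->10, |6|->7, |3|->3, |2|->1.5, |4|->4.5
Step 3: Attach original signs; sum ranks with positive sign and with negative sign.
W+ = 10 + 10 + 1.5 + 7 + 7 + 10 + 4.5 = 50
W- = 4.5 + 7 + 3 + 1.5 = 16
(Check: W+ + W- = 66 should equal n(n+1)/2 = 66.)
Step 4: Test statistic W = min(W+, W-) = 16.
Step 5: Ties in |d|, so use the tie-corrected normal approximation.
        E[W] = n(n+1)/4 = 11*12/4 = 33.
        Tie groups: |d|=2 (t=2), |d|=4 (t=2), |d|=6 (t=3), |d|=7 (t=3); sum(t^3 - t) = 60.
        Var[W] = n(n+1)(2n+1)/24 - sum(t^3-t)/48 = 3036/24 - 60/48 = 125.25.
        z = (W - E[W]) / sqrt(Var[W]) = (16 - 33) / 11.1915 = -1.5190.
        Two-sided p = 2*Phi(z) = 0.128760.
Step 6: alpha = 0.1. fail to reject H0.

W+ = 50, W- = 16, W = min = 16, p = 0.128760, fail to reject H0.


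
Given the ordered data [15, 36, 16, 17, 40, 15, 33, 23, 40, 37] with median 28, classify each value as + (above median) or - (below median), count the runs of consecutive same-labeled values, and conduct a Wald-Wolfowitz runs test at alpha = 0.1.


Step 1: Compute median = 28; label A = above, B = below.
Labels in order: BABBABABAA  (n_A = 5, n_B = 5)
Step 2: Count runs R = 8.
Step 3: Under H0 (random ordering), E[R] = 2*n_A*n_B/(n_A+n_B) + 1 = 2*5*5/10 + 1 = 6.0000.
        Var[R] = 2*n_A*n_B*(2*n_A*n_B - n_A - n_B) / ((n_A+n_B)^2 * (n_A+n_B-1)) = 2000/900 = 2.2222.
        SD[R] = 1.4907.
Step 4: Continuity-corrected z = (R - 0.5 - E[R]) / SD[R] = (8 - 0.5 - 6.0000) / 1.4907 = 1.0062.
Step 5: Two-sided p-value via normal approximation = 2*(1 - Phi(|z|)) = 0.314305.
Step 6: alpha = 0.1. fail to reject H0.

R = 8, z = 1.0062, p = 0.314305, fail to reject H0.


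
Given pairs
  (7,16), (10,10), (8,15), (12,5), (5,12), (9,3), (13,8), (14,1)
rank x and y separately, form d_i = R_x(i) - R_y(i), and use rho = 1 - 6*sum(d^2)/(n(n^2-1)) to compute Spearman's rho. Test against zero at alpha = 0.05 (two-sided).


Step 1: Rank x and y separately (midranks; no ties here).
rank(x): 7->2, 10->5, 8->3, 12->6, 5->1, 9->4, 13->7, 14->8
rank(y): 16->8, 10->5, 15->7, 5->3, 12->6, 3->2, 8->4, 1->1
Step 2: d_i = R_x(i) - R_y(i); compute d_i^2.
  (2-8)^2=36, (5-5)^2=0, (3-7)^2=16, (6-3)^2=9, (1-6)^2=25, (4-2)^2=4, (7-4)^2=9, (8-1)^2=49
sum(d^2) = 148.
Step 3: rho = 1 - 6*148 / (8*(8^2 - 1)) = 1 - 888/504 = -0.761905.
Step 4: Under H0, t = rho * sqrt((n-2)/(1-rho^2)) = -2.8814 ~ t(6).
Step 5: Two-sided p-value from the t-distribution with 6 df = 0.028005.
Step 6: alpha = 0.05. reject H0.

rho = -0.7619, p = 0.028005, reject H0 at alpha = 0.05.


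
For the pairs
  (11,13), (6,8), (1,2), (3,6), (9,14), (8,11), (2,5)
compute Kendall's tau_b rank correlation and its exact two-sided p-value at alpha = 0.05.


Step 1: Enumerate the 21 unordered pairs (i,j) with i<j and classify each by sign(x_j-x_i) * sign(y_j-y_i).
  (1,2):dx=-5,dy=-5->C; (1,3):dx=-10,dy=-11->C; (1,4):dx=-8,dy=-7->C; (1,5):dx=-2,dy=+1->D
  (1,6):dx=-3,dy=-2->C; (1,7):dx=-9,dy=-8->C; (2,3):dx=-5,dy=-6->C; (2,4):dx=-3,dy=-2->C
  (2,5):dx=+3,dy=+6->C; (2,6):dx=+2,dy=+3->C; (2,7):dx=-4,dy=-3->C; (3,4):dx=+2,dy=+4->C
  (3,5):dx=+8,dy=+12->C; (3,6):dx=+7,dy=+9->C; (3,7):dx=+1,dy=+3->C; (4,5):dx=+6,dy=+8->C
  (4,6):dx=+5,dy=+5->C; (4,7):dx=-1,dy=-1->C; (5,6):dx=-1,dy=-3->C; (5,7):dx=-7,dy=-9->C
  (6,7):dx=-6,dy=-6->C
Step 2: C = 20, D = 1, total pairs = 21.
Step 3: tau = (C - D)/(n(n-1)/2) = (20 - 1)/21 = 0.904762.
Step 4: Exact two-sided p-value (enumerate n! = 5040 permutations of y under H0): p = 0.002778.
Step 5: alpha = 0.05. reject H0.

tau_b = 0.9048 (C=20, D=1), p = 0.002778, reject H0.


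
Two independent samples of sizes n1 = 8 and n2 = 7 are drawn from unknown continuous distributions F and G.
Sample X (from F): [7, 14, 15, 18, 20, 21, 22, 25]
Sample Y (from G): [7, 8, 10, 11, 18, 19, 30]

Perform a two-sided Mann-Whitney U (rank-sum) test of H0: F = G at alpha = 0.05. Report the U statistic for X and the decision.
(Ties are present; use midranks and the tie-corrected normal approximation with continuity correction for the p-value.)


Step 1: Combine and sort all 15 observations; assign midranks.
sorted (value, group): (7,X), (7,Y), (8,Y), (10,Y), (11,Y), (14,X), (15,X), (18,X), (18,Y), (19,Y), (20,X), (21,X), (22,X), (25,X), (30,Y)
ranks: 7->1.5, 7->1.5, 8->3, 10->4, 11->5, 14->6, 15->7, 18->8.5, 18->8.5, 19->10, 20->11, 21->12, 22->13, 25->14, 30->15
Step 2: Rank sum for X: R1 = 1.5 + 6 + 7 + 8.5 + 11 + 12 + 13 + 14 = 73.
Step 3: U_X = R1 - n1(n1+1)/2 = 73 - 8*9/2 = 73 - 36 = 37.
       U_Y = n1*n2 - U_X = 56 - 37 = 19.
Step 4: Ties are present, so use the tie-corrected normal approximation (with continuity correction) for the p-value.
Step 5: p-value = 0.324405; compare to alpha = 0.05. fail to reject H0.

U_X = 37, p = 0.324405, fail to reject H0 at alpha = 0.05.
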